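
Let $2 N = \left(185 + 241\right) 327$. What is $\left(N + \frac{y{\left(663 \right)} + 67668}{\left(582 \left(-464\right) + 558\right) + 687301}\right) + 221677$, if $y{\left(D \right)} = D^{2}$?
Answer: $\frac{121720550245}{417811} \approx 2.9133 \cdot 10^{5}$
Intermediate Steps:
$N = 69651$ ($N = \frac{\left(185 + 241\right) 327}{2} = \frac{426 \cdot 327}{2} = \frac{1}{2} \cdot 139302 = 69651$)
$\left(N + \frac{y{\left(663 \right)} + 67668}{\left(582 \left(-464\right) + 558\right) + 687301}\right) + 221677 = \left(69651 + \frac{663^{2} + 67668}{\left(582 \left(-464\right) + 558\right) + 687301}\right) + 221677 = \left(69651 + \frac{439569 + 67668}{\left(-270048 + 558\right) + 687301}\right) + 221677 = \left(69651 + \frac{507237}{-269490 + 687301}\right) + 221677 = \left(69651 + \frac{507237}{417811}\right) + 221677 = \frac{29101461198}{417811} + 221677 = \frac{121720550245}{417811}$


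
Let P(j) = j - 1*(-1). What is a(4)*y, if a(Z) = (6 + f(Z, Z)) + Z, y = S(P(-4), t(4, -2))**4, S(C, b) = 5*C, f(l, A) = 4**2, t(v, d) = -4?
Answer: 1316250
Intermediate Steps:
P(j) = 1 + j (P(j) = j + 1 = 1 + j)
f(l, A) = 16
y = 50625 (y = (5*(1 - 4))**4 = (5*(-3))**4 = (-15)**4 = 50625)
a(Z) = 22 + Z (a(Z) = (6 + 16) + Z = 22 + Z)
a(4)*y = (22 + 4)*50625 = 26*50625 = 1316250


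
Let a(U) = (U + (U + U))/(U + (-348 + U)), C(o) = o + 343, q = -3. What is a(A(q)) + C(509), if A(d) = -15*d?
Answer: 73227/86 ≈ 851.48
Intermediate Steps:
C(o) = 343 + o
a(U) = 3*U/(-348 + 2*U) (a(U) = (U + 2*U)/(-348 + 2*U) = (3*U)/(-348 + 2*U) = 3*U/(-348 + 2*U))
a(A(q)) + C(509) = 3*(-15*(-3))/(2*(-174 - 15*(-3))) + (343 + 509) = (3/2)*45/(-174 + 45) + 852 = (3/2)*45/(-129) + 852 = (3/2)*45*(-1/129) + 852 = -45/86 + 852 = 73227/86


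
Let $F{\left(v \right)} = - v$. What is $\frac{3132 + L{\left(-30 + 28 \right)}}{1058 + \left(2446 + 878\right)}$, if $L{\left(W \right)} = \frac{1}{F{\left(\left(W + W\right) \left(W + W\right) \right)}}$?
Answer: $\frac{50111}{70112} \approx 0.71473$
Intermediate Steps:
$L{\left(W \right)} = - \frac{1}{4 W^{2}}$ ($L{\left(W \right)} = \frac{1}{\left(-1\right) \left(W + W\right) \left(W + W\right)} = \frac{1}{\left(-1\right) 2 W 2 W} = \frac{1}{\left(-1\right) 4 W^{2}} = \frac{1}{\left(-4\right) W^{2}} = - \frac{1}{4 W^{2}}$)
$\frac{3132 + L{\left(-30 + 28 \right)}}{1058 + \left(2446 + 878\right)} = \frac{3132 - \frac{1}{4 \left(-30 + 28\right)^{2}}}{1058 + \left(2446 + 878\right)} = \frac{3132 - \frac{1}{4 \cdot 4}}{1058 + 3324} = \frac{3132 - \frac{1}{16}}{4382} = \left(3132 - \frac{1}{16}\right) \frac{1}{4382} = \frac{50111}{16} \cdot \frac{1}{4382} = \frac{50111}{70112}$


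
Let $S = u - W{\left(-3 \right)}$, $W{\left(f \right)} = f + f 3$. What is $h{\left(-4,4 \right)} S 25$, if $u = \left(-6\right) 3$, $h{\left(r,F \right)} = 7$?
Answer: $-1050$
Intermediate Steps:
$W{\left(f \right)} = 4 f$ ($W{\left(f \right)} = f + 3 f = 4 f$)
$u = -18$
$S = -6$ ($S = -18 - 4 \left(-3\right) = -18 - -12 = -18 + 12 = -6$)
$h{\left(-4,4 \right)} S 25 = 7 \left(-6\right) 25 = \left(-42\right) 25 = -1050$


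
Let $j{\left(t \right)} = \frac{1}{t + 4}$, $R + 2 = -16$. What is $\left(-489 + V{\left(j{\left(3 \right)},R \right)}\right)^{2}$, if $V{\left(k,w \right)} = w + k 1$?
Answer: $\frac{12588304}{49} \approx 2.569 \cdot 10^{5}$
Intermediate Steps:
$R = -18$ ($R = -2 - 16 = -18$)
$j{\left(t \right)} = \frac{1}{4 + t}$
$V{\left(k,w \right)} = k + w$ ($V{\left(k,w \right)} = w + k = k + w$)
$\left(-489 + V{\left(j{\left(3 \right)},R \right)}\right)^{2} = \left(-489 - \left(18 - \frac{1}{4 + 3}\right)\right)^{2} = \left(-489 - \left(18 - \frac{1}{7}\right)\right)^{2} = \left(-489 + \left(\frac{1}{7} - 18\right)\right)^{2} = \left(-489 - \frac{125}{7}\right)^{2} = \left(- \frac{3548}{7}\right)^{2} = \frac{12588304}{49}$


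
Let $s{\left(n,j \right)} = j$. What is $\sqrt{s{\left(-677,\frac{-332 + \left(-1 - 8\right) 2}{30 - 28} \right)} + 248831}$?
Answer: $4 \sqrt{15541} \approx 498.65$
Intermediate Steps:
$\sqrt{s{\left(-677,\frac{-332 + \left(-1 - 8\right) 2}{30 - 28} \right)} + 248831} = \sqrt{\frac{-332 + \left(-1 - 8\right) 2}{30 - 28} + 248831} = \sqrt{\frac{-332 - 18}{2} + 248831} = \sqrt{\left(-332 - 18\right) \frac{1}{2} + 248831} = \sqrt{\left(-350\right) \frac{1}{2} + 248831} = \sqrt{-175 + 248831} = \sqrt{248656} = 4 \sqrt{15541}$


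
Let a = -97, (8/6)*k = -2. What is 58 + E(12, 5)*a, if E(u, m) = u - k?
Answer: -2503/2 ≈ -1251.5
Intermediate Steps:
k = -3/2 (k = (¾)*(-2) = -3/2 ≈ -1.5000)
E(u, m) = 3/2 + u (E(u, m) = u - 1*(-3/2) = u + 3/2 = 3/2 + u)
58 + E(12, 5)*a = 58 + (3/2 + 12)*(-97) = 58 + (27/2)*(-97) = 58 - 2619/2 = -2503/2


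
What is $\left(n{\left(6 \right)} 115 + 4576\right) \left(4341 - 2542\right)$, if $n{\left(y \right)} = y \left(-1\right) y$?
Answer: $784364$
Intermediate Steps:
$n{\left(y \right)} = - y^{2}$ ($n{\left(y \right)} = - y y = - y^{2}$)
$\left(n{\left(6 \right)} 115 + 4576\right) \left(4341 - 2542\right) = \left(- 6^{2} \cdot 115 + 4576\right) \left(4341 - 2542\right) = \left(\left(-1\right) 36 \cdot 115 + 4576\right) 1799 = \left(\left(-36\right) 115 + 4576\right) 1799 = \left(-4140 + 4576\right) 1799 = 436 \cdot 1799 = 784364$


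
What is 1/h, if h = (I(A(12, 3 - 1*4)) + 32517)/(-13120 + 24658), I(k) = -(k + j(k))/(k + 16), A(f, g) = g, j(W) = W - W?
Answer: 86535/243878 ≈ 0.35483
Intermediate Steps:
j(W) = 0
I(k) = -k/(16 + k) (I(k) = -(k + 0)/(k + 16) = -k/(16 + k))
h = 243878/86535 (h = (-(3 - 1*4)/(16 + (3 - 1*4)) + 32517)/(-13120 + 24658) = (-(3 - 4)/(16 + (3 - 4)) + 32517)/11538 = (-1*(-1)/(16 - 1) + 32517)*(1/11538) = (-1*(-1)/15 + 32517)*(1/11538) = (-1*(-1)*1/15 + 32517)*(1/11538) = (1/15 + 32517)*(1/11538) = (487756/15)*(1/11538) = 243878/86535 ≈ 2.8183)
1/h = 1/(243878/86535) = 86535/243878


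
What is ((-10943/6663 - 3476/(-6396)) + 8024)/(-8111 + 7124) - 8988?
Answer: -31533329486650/3505211073 ≈ -8996.1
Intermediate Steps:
((-10943/6663 - 3476/(-6396)) + 8024)/(-8111 + 7124) - 8988 = ((-10943*1/6663 - 3476*(-1/6396)) + 8024)/(-987) - 8988 = ((-10943/6663 + 869/1599) + 8024)*(-1/987) - 8988 = (-3902570/3551379 + 8024)*(-1/987) - 8988 = (28492362526/3551379)*(-1/987) - 8988 = -28492362526/3505211073 - 8988 = -31533329486650/3505211073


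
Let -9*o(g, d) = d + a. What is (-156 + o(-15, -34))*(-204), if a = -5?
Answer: 30940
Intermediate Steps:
o(g, d) = 5/9 - d/9 (o(g, d) = -(d - 5)/9 = -(-5 + d)/9 = 5/9 - d/9)
(-156 + o(-15, -34))*(-204) = (-156 + (5/9 - ⅑*(-34)))*(-204) = (-156 + (5/9 + 34/9))*(-204) = (-156 + 13/3)*(-204) = -455/3*(-204) = 30940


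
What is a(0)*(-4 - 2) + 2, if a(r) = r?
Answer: 2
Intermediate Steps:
a(0)*(-4 - 2) + 2 = 0*(-4 - 2) + 2 = 0*(-6) + 2 = 0 + 2 = 2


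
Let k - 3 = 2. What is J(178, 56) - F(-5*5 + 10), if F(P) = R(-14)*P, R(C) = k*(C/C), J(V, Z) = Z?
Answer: 131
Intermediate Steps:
k = 5 (k = 3 + 2 = 5)
R(C) = 5 (R(C) = 5*(C/C) = 5*1 = 5)
F(P) = 5*P
J(178, 56) - F(-5*5 + 10) = 56 - 5*(-5*5 + 10) = 56 - 5*(-25 + 10) = 56 - 5*(-15) = 56 - 1*(-75) = 56 + 75 = 131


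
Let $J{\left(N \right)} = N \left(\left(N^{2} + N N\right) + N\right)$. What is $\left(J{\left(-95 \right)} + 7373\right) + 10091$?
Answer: $-1688261$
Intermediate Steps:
$J{\left(N \right)} = N \left(N + 2 N^{2}\right)$ ($J{\left(N \right)} = N \left(\left(N^{2} + N^{2}\right) + N\right) = N \left(2 N^{2} + N\right) = N \left(N + 2 N^{2}\right)$)
$\left(J{\left(-95 \right)} + 7373\right) + 10091 = \left(\left(-95\right)^{2} \left(1 + 2 \left(-95\right)\right) + 7373\right) + 10091 = \left(9025 \left(1 - 190\right) + 7373\right) + 10091 = \left(9025 \left(-189\right) + 7373\right) + 10091 = \left(-1705725 + 7373\right) + 10091 = -1698352 + 10091 = -1688261$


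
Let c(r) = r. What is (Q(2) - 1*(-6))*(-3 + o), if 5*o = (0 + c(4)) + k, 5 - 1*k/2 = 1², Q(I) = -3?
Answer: -9/5 ≈ -1.8000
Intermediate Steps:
k = 8 (k = 10 - 2*1² = 10 - 2*1 = 10 - 2 = 8)
o = 12/5 (o = ((0 + 4) + 8)/5 = (4 + 8)/5 = (⅕)*12 = 12/5 ≈ 2.4000)
(Q(2) - 1*(-6))*(-3 + o) = (-3 - 1*(-6))*(-3 + 12/5) = (-3 + 6)*(-⅗) = 3*(-⅗) = -9/5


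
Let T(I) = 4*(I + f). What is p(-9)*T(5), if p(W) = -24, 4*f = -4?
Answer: -384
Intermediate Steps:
f = -1 (f = (1/4)*(-4) = -1)
T(I) = -4 + 4*I (T(I) = 4*(I - 1) = 4*(-1 + I) = -4 + 4*I)
p(-9)*T(5) = -24*(-4 + 4*5) = -24*(-4 + 20) = -24*16 = -384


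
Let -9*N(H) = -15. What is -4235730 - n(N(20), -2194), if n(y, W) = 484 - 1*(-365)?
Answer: -4236579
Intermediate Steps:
N(H) = 5/3 (N(H) = -⅑*(-15) = 5/3)
n(y, W) = 849 (n(y, W) = 484 + 365 = 849)
-4235730 - n(N(20), -2194) = -4235730 - 1*849 = -4235730 - 849 = -4236579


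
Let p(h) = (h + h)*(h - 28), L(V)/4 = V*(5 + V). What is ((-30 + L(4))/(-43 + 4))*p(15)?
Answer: 1140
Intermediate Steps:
L(V) = 4*V*(5 + V) (L(V) = 4*(V*(5 + V)) = 4*V*(5 + V))
p(h) = 2*h*(-28 + h) (p(h) = (2*h)*(-28 + h) = 2*h*(-28 + h))
((-30 + L(4))/(-43 + 4))*p(15) = ((-30 + 4*4*(5 + 4))/(-43 + 4))*(2*15*(-28 + 15)) = ((-30 + 4*4*9)/(-39))*(2*15*(-13)) = ((-30 + 144)*(-1/39))*(-390) = (114*(-1/39))*(-390) = -38/13*(-390) = 1140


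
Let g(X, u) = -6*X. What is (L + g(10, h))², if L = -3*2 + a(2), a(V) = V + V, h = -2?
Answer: 3844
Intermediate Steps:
a(V) = 2*V
L = -2 (L = -3*2 + 2*2 = -6 + 4 = -2)
(L + g(10, h))² = (-2 - 6*10)² = (-2 - 60)² = (-62)² = 3844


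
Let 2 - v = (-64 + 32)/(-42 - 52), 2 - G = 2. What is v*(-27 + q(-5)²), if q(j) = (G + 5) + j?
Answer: -2106/47 ≈ -44.809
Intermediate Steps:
G = 0 (G = 2 - 1*2 = 2 - 2 = 0)
q(j) = 5 + j (q(j) = (0 + 5) + j = 5 + j)
v = 78/47 (v = 2 - (-64 + 32)/(-42 - 52) = 2 - (-32)/(-94) = 2 - (-32)*(-1)/94 = 2 - 1*16/47 = 2 - 16/47 = 78/47 ≈ 1.6596)
v*(-27 + q(-5)²) = 78*(-27 + (5 - 5)²)/47 = 78*(-27 + 0²)/47 = 78*(-27 + 0)/47 = (78/47)*(-27) = -2106/47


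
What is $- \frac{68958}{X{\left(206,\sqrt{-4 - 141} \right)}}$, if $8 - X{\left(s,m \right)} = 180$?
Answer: $\frac{34479}{86} \approx 400.92$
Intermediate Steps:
$X{\left(s,m \right)} = -172$ ($X{\left(s,m \right)} = 8 - 180 = -172$)
$- \frac{68958}{X{\left(206,\sqrt{-4 - 141} \right)}} = - \frac{68958}{-172} = \left(-68958\right) \left(- \frac{1}{172}\right) = \frac{34479}{86}$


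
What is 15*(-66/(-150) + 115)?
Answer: 8658/5 ≈ 1731.6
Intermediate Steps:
15*(-66/(-150) + 115) = 15*(-66*(-1/150) + 115) = 15*(11/25 + 115) = 15*(2886/25) = 8658/5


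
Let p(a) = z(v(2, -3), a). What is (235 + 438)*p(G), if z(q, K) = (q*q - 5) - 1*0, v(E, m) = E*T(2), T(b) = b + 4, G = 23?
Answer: 93547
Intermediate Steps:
T(b) = 4 + b
v(E, m) = 6*E (v(E, m) = E*(4 + 2) = E*6 = 6*E)
z(q, K) = -5 + q² (z(q, K) = (q² - 5) + 0 = (-5 + q²) + 0 = -5 + q²)
p(a) = 139 (p(a) = -5 + (6*2)² = -5 + 12² = -5 + 144 = 139)
(235 + 438)*p(G) = (235 + 438)*139 = 673*139 = 93547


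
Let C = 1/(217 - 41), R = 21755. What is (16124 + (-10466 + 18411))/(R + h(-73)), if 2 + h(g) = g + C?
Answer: 4236144/3815681 ≈ 1.1102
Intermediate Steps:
C = 1/176 ≈ 0.0056818
h(g) = -351/176 + g (h(g) = -2 + (g + 1/176) = -2 + (1/176 + g) = -351/176 + g)
(16124 + (-10466 + 18411))/(R + h(-73)) = (16124 + (-10466 + 18411))/(21755 + (-351/176 - 73)) = (16124 + 7945)/(21755 - 13199/176) = 24069/(3815681/176) = 24069*(176/3815681) = 4236144/3815681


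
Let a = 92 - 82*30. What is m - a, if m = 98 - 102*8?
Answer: 1650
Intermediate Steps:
m = -718 (m = 98 - 816 = -718)
a = -2368 (a = 92 - 2460 = -2368)
m - a = -718 - 1*(-2368) = -718 + 2368 = 1650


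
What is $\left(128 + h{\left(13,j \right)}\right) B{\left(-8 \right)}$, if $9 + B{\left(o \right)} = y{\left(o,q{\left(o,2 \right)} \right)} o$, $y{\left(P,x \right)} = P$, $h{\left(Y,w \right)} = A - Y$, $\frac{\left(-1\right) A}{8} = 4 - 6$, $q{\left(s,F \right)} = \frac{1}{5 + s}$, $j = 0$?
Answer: $7205$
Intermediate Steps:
$A = 16$ ($A = - 8 \left(4 - 6\right) = \left(-8\right) \left(-2\right) = 16$)
$h{\left(Y,w \right)} = 16 - Y$
$B{\left(o \right)} = -9 + o^{2}$ ($B{\left(o \right)} = -9 + o o = -9 + o^{2}$)
$\left(128 + h{\left(13,j \right)}\right) B{\left(-8 \right)} = \left(128 + \left(16 - 13\right)\right) \left(-9 + \left(-8\right)^{2}\right) = \left(128 + \left(16 - 13\right)\right) \left(-9 + 64\right) = \left(128 + 3\right) 55 = 131 \cdot 55 = 7205$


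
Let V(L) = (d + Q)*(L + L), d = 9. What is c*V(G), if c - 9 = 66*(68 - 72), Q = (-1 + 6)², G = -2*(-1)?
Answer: -34680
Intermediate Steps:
G = 2
Q = 25 (Q = 5² = 25)
c = -255 (c = 9 + 66*(68 - 72) = 9 + 66*(-4) = 9 - 264 = -255)
V(L) = 68*L (V(L) = (9 + 25)*(L + L) = 34*(2*L) = 68*L)
c*V(G) = -17340*2 = -255*136 = -34680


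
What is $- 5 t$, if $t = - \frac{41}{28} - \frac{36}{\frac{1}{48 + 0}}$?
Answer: $\frac{242125}{28} \approx 8647.3$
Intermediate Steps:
$t = - \frac{48425}{28}$ ($t = \left(-41\right) \frac{1}{28} - \frac{36}{\frac{1}{48}} = - \frac{41}{28} - 36 \frac{1}{\frac{1}{48}} = - \frac{41}{28} - 1728 = - \frac{48425}{28} \approx -1729.5$)
$- 5 t = \left(-5\right) \left(- \frac{48425}{28}\right) = \frac{242125}{28}$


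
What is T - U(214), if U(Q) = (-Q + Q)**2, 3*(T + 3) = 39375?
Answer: 13122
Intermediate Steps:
T = 13122 (T = -3 + (1/3)*39375 = -3 + 13125 = 13122)
U(Q) = 0 (U(Q) = 0**2 = 0)
T - U(214) = 13122 - 1*0 = 13122 + 0 = 13122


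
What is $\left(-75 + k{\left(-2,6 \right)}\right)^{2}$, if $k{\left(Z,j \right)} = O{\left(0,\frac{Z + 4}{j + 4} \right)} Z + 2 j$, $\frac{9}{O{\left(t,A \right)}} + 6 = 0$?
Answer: $3600$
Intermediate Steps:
$O{\left(t,A \right)} = - \frac{3}{2}$ ($O{\left(t,A \right)} = \frac{9}{-6 + 0} = \frac{9}{-6} = 9 \left(- \frac{1}{6}\right) = - \frac{3}{2}$)
$k{\left(Z,j \right)} = 2 j - \frac{3 Z}{2}$ ($k{\left(Z,j \right)} = - \frac{3 Z}{2} + 2 j = 2 j - \frac{3 Z}{2}$)
$\left(-75 + k{\left(-2,6 \right)}\right)^{2} = \left(-75 + \left(2 \cdot 6 - -3\right)\right)^{2} = \left(-75 + \left(12 + 3\right)\right)^{2} = \left(-75 + 15\right)^{2} = \left(-60\right)^{2} = 3600$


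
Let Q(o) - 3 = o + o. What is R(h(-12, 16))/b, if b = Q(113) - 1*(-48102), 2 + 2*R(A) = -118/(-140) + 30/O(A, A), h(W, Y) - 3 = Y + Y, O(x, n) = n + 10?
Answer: -103/20299020 ≈ -5.0741e-6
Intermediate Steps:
O(x, n) = 10 + n
h(W, Y) = 3 + 2*Y (h(W, Y) = 3 + (Y + Y) = 3 + 2*Y)
Q(o) = 3 + 2*o (Q(o) = 3 + (o + o) = 3 + 2*o)
R(A) = -81/140 + 15/(10 + A) (R(A) = -1 + (-118/(-140) + 30/(10 + A))/2 = -1 + (-118*(-1/140) + 30/(10 + A))/2 = -1 + (59/70 + 30/(10 + A))/2 = -1 + (59/140 + 15/(10 + A)) = -81/140 + 15/(10 + A))
b = 48331 (b = (3 + 2*113) - 1*(-48102) = (3 + 226) + 48102 = 229 + 48102 = 48331)
R(h(-12, 16))/b = (3*(430 - 27*(3 + 2*16))/(140*(10 + (3 + 2*16))))/48331 = (3*(430 - 27*(3 + 32))/(140*(10 + (3 + 32))))*(1/48331) = (3*(430 - 27*35)/(140*(10 + 35)))*(1/48331) = ((3/140)*(430 - 945)/45)*(1/48331) = ((3/140)*(1/45)*(-515))*(1/48331) = -103/420*1/48331 = -103/20299020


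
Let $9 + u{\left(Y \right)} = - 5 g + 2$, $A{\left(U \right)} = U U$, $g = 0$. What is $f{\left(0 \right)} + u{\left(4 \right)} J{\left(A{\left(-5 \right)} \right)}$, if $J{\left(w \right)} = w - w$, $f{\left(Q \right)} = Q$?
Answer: $0$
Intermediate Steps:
$A{\left(U \right)} = U^{2}$
$J{\left(w \right)} = 0$
$u{\left(Y \right)} = -7$ ($u{\left(Y \right)} = -9 + \left(\left(-5\right) 0 + 2\right) = -9 + \left(0 + 2\right) = -9 + 2 = -7$)
$f{\left(0 \right)} + u{\left(4 \right)} J{\left(A{\left(-5 \right)} \right)} = 0 - 0 = 0 + 0 = 0$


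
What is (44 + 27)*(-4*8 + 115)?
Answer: 5893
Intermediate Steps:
(44 + 27)*(-4*8 + 115) = 71*(-32 + 115) = 71*83 = 5893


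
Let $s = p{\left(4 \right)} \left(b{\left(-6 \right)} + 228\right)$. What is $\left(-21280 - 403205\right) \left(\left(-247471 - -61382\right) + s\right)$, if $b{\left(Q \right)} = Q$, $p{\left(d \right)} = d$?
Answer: $78615046485$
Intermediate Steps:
$s = 888$ ($s = 4 \left(-6 + 228\right) = 4 \cdot 222 = 888$)
$\left(-21280 - 403205\right) \left(\left(-247471 - -61382\right) + s\right) = \left(-21280 - 403205\right) \left(\left(-247471 - -61382\right) + 888\right) = - 424485 \left(\left(-247471 + 61382\right) + 888\right) = - 424485 \left(-186089 + 888\right) = \left(-424485\right) \left(-185201\right) = 78615046485$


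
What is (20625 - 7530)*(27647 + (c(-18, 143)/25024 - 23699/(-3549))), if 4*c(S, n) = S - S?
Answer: 32953366710/91 ≈ 3.6212e+8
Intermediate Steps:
c(S, n) = 0 (c(S, n) = (S - S)/4 = (¼)*0 = 0)
(20625 - 7530)*(27647 + (c(-18, 143)/25024 - 23699/(-3549))) = (20625 - 7530)*(27647 + (0/25024 - 23699/(-3549))) = 13095*(27647 + (0*(1/25024) - 23699*(-1/3549))) = 13095*(27647 + (0 + 1823/273)) = 13095*(27647 + 1823/273) = 13095*(7549454/273) = 32953366710/91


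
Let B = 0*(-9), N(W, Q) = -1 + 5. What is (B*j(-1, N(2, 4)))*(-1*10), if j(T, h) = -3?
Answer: 0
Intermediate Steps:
N(W, Q) = 4
B = 0
(B*j(-1, N(2, 4)))*(-1*10) = (0*(-3))*(-1*10) = 0*(-10) = 0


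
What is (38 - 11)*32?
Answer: 864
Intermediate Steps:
(38 - 11)*32 = 27*32 = 864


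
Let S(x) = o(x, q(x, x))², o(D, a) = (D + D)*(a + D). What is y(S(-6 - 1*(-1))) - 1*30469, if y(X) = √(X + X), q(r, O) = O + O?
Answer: -30469 + 150*√2 ≈ -30257.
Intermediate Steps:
q(r, O) = 2*O
o(D, a) = 2*D*(D + a) (o(D, a) = (2*D)*(D + a) = 2*D*(D + a))
S(x) = 36*x⁴ (S(x) = (2*x*(x + 2*x))² = (2*x*(3*x))² = (6*x²)² = 36*x⁴)
y(X) = √2*√X (y(X) = √(2*X) = √2*√X)
y(S(-6 - 1*(-1))) - 1*30469 = √2*√(36*(-6 - 1*(-1))⁴) - 1*30469 = √2*√(36*(-6 + 1)⁴) - 30469 = √2*√(36*(-5)⁴) - 30469 = √2*√(36*625) - 30469 = √2*√22500 - 30469 = √2*150 - 30469 = 150*√2 - 30469 = -30469 + 150*√2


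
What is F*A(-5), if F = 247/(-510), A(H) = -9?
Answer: 741/170 ≈ 4.3588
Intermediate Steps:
F = -247/510 (F = 247*(-1/510) = -247/510 ≈ -0.48431)
F*A(-5) = -247/510*(-9) = 741/170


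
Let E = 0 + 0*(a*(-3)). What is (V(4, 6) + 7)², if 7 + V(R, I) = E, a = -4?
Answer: 0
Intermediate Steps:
E = 0 (E = 0 + 0*(-4*(-3)) = 0 + 0*12 = 0 + 0 = 0)
V(R, I) = -7 (V(R, I) = -7 + 0 = -7)
(V(4, 6) + 7)² = (-7 + 7)² = 0² = 0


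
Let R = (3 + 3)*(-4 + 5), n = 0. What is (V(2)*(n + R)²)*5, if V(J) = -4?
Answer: -720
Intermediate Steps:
R = 6 (R = 6*1 = 6)
(V(2)*(n + R)²)*5 = -4*(0 + 6)²*5 = -4*6²*5 = -4*36*5 = -144*5 = -720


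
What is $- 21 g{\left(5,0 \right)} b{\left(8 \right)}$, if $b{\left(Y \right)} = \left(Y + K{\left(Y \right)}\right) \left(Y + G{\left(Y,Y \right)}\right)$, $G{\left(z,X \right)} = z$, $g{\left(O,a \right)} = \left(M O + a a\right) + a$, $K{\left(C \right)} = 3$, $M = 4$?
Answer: $-73920$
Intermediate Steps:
$g{\left(O,a \right)} = a + a^{2} + 4 O$ ($g{\left(O,a \right)} = \left(4 O + a a\right) + a = \left(4 O + a^{2}\right) + a = \left(a^{2} + 4 O\right) + a = a + a^{2} + 4 O$)
$b{\left(Y \right)} = 2 Y \left(3 + Y\right)$ ($b{\left(Y \right)} = \left(Y + 3\right) \left(Y + Y\right) = \left(3 + Y\right) 2 Y = 2 Y \left(3 + Y\right)$)
$- 21 g{\left(5,0 \right)} b{\left(8 \right)} = - 21 \left(0 + 0^{2} + 4 \cdot 5\right) 2 \cdot 8 \left(3 + 8\right) = - 21 \left(0 + 0 + 20\right) 2 \cdot 8 \cdot 11 = \left(-21\right) 20 \cdot 176 = \left(-420\right) 176 = -73920$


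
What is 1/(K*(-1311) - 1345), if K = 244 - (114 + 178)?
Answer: 1/61583 ≈ 1.6238e-5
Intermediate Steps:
K = -48 (K = 244 - 1*292 = 244 - 292 = -48)
1/(K*(-1311) - 1345) = 1/(-48*(-1311) - 1345) = 1/(62928 - 1345) = 1/61583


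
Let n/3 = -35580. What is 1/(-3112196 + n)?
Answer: -1/3218936 ≈ -3.1066e-7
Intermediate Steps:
n = -106740 (n = 3*(-35580) = -106740)
1/(-3112196 + n) = 1/(-3112196 - 106740) = 1/(-3218936) = -1/3218936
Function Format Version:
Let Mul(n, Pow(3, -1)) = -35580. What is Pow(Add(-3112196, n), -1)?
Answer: Rational(-1, 3218936) ≈ -3.1066e-7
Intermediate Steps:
n = -106740 (n = Mul(3, -35580) = -106740)
Pow(Add(-3112196, n), -1) = Pow(Add(-3112196, -106740), -1) = Pow(-3218936, -1) = Rational(-1, 3218936)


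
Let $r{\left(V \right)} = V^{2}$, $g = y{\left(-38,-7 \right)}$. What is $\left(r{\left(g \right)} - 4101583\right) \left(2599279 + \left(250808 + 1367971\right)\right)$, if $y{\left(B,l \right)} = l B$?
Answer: $-17002262073966$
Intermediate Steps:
$y{\left(B,l \right)} = B l$
$g = 266$ ($g = \left(-38\right) \left(-7\right) = 266$)
$\left(r{\left(g \right)} - 4101583\right) \left(2599279 + \left(250808 + 1367971\right)\right) = \left(266^{2} - 4101583\right) \left(2599279 + \left(250808 + 1367971\right)\right) = \left(70756 - 4101583\right) \left(2599279 + 1618779\right) = \left(-4030827\right) 4218058 = -17002262073966$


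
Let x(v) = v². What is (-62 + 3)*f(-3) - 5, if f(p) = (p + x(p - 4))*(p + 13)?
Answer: -27145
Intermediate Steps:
f(p) = (13 + p)*(p + (-4 + p)²) (f(p) = (p + (p - 4)²)*(p + 13) = (p + (-4 + p)²)*(13 + p) = (13 + p)*(p + (-4 + p)²))
(-62 + 3)*f(-3) - 5 = (-62 + 3)*(208 + (-3)³ - 75*(-3) + 6*(-3)²) - 5 = -59*(208 - 27 + 225 + 6*9) - 5 = -59*(208 - 27 + 225 + 54) - 5 = -59*460 - 5 = -27140 - 5 = -27145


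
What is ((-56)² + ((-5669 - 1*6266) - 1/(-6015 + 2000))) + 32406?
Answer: 94782106/4015 ≈ 23607.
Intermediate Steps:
((-56)² + ((-5669 - 1*6266) - 1/(-6015 + 2000))) + 32406 = (3136 + ((-5669 - 6266) - 1/(-4015))) + 32406 = (3136 + (-11935 - 1*(-1/4015))) + 32406 = (3136 + (-11935 + 1/4015)) + 32406 = (3136 - 47919024/4015) + 32406 = -35327984/4015 + 32406 = 94782106/4015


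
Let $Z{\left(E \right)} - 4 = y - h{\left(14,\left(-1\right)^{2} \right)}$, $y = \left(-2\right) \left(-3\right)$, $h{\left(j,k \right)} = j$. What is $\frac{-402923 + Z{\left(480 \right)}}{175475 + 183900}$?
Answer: $- \frac{402927}{359375} \approx -1.1212$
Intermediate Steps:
$y = 6$
$Z{\left(E \right)} = -4$ ($Z{\left(E \right)} = 4 + \left(6 - 14\right) = 4 - 8 = -4$)
$\frac{-402923 + Z{\left(480 \right)}}{175475 + 183900} = \frac{-402923 - 4}{175475 + 183900} = - \frac{402927}{359375}$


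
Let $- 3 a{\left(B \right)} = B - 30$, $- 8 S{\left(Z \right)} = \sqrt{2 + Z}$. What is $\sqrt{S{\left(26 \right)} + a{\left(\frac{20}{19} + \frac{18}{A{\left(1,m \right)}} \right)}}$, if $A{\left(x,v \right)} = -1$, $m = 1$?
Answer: $\frac{\sqrt{203376 - 3249 \sqrt{7}}}{114} \approx 3.8714$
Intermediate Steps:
$S{\left(Z \right)} = - \frac{\sqrt{2 + Z}}{8}$
$a{\left(B \right)} = 10 - \frac{B}{3}$ ($a{\left(B \right)} = - \frac{B - 30}{3} = - \frac{-30 + B}{3} = 10 - \frac{B}{3}$)
$\sqrt{S{\left(26 \right)} + a{\left(\frac{20}{19} + \frac{18}{A{\left(1,m \right)}} \right)}} = \sqrt{- \frac{\sqrt{2 + 26}}{8} + \left(10 - \frac{\frac{20}{19} + \frac{18}{-1}}{3}\right)} = \sqrt{- \frac{\sqrt{28}}{8} + \left(10 - \frac{20 \cdot \frac{1}{19} + 18 \left(-1\right)}{3}\right)} = \sqrt{- \frac{2 \sqrt{7}}{8} + \left(10 - \frac{\frac{20}{19} - 18}{3}\right)} = \sqrt{- \frac{\sqrt{7}}{4} + \left(10 - - \frac{322}{57}\right)} = \sqrt{- \frac{\sqrt{7}}{4} + \left(10 + \frac{322}{57}\right)} = \sqrt{- \frac{\sqrt{7}}{4} + \frac{892}{57}} = \sqrt{\frac{892}{57} - \frac{\sqrt{7}}{4}}$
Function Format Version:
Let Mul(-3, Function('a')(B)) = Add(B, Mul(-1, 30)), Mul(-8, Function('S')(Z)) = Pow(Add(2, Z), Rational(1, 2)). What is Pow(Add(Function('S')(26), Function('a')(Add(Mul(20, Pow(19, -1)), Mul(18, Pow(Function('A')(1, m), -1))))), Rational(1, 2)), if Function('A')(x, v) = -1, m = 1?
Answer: Mul(Rational(1, 114), Pow(Add(203376, Mul(-3249, Pow(7, Rational(1, 2)))), Rational(1, 2))) ≈ 3.8714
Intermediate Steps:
Function('S')(Z) = Mul(Rational(-1, 8), Pow(Add(2, Z), Rational(1, 2)))
Function('a')(B) = Add(10, Mul(Rational(-1, 3), B)) (Function('a')(B) = Mul(Rational(-1, 3), Add(B, Mul(-1, 30))) = Mul(Rational(-1, 3), Add(B, -30)) = Mul(Rational(-1, 3), Add(-30, B)) = Add(10, Mul(Rational(-1, 3), B)))
Pow(Add(Function('S')(26), Function('a')(Add(Mul(20, Pow(19, -1)), Mul(18, Pow(Function('A')(1, m), -1))))), Rational(1, 2)) = Pow(Add(Mul(Rational(-1, 8), Pow(Add(2, 26), Rational(1, 2))), Add(10, Mul(Rational(-1, 3), Add(Mul(20, Pow(19, -1)), Mul(18, Pow(-1, -1)))))), Rational(1, 2)) = Pow(Add(Mul(Rational(-1, 8), Pow(28, Rational(1, 2))), Add(10, Mul(Rational(-1, 3), Add(Mul(20, Rational(1, 19)), Mul(18, -1))))), Rational(1, 2)) = Pow(Add(Mul(Rational(-1, 8), Mul(2, Pow(7, Rational(1, 2)))), Add(10, Mul(Rational(-1, 3), Add(Rational(20, 19), -18)))), Rational(1, 2)) = Pow(Add(Mul(Rational(-1, 4), Pow(7, Rational(1, 2))), Add(10, Mul(Rational(-1, 3), Rational(-322, 19)))), Rational(1, 2)) = Pow(Add(Mul(Rational(-1, 4), Pow(7, Rational(1, 2))), Add(10, Rational(322, 57))), Rational(1, 2)) = Pow(Add(Mul(Rational(-1, 4), Pow(7, Rational(1, 2))), Rational(892, 57)), Rational(1, 2)) = Pow(Add(Rational(892, 57), Mul(Rational(-1, 4), Pow(7, Rational(1, 2)))), Rational(1, 2))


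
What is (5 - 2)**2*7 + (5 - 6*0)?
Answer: 68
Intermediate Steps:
(5 - 2)**2*7 + (5 - 6*0) = 3**2*7 + (5 + 0) = 9*7 + 5 = 63 + 5 = 68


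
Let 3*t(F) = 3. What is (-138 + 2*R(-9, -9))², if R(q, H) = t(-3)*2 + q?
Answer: 23104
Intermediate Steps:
t(F) = 1 (t(F) = (⅓)*3 = 1)
R(q, H) = 2 + q (R(q, H) = 1*2 + q = 2 + q)
(-138 + 2*R(-9, -9))² = (-138 + 2*(2 - 9))² = (-138 + 2*(-7))² = (-138 - 14)² = (-152)² = 23104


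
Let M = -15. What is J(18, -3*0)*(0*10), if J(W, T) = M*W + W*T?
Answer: 0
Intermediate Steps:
J(W, T) = -15*W + T*W (J(W, T) = -15*W + W*T = -15*W + T*W)
J(18, -3*0)*(0*10) = (18*(-15 - 3*0))*(0*10) = (18*(-15 + 0))*0 = (18*(-15))*0 = -270*0 = 0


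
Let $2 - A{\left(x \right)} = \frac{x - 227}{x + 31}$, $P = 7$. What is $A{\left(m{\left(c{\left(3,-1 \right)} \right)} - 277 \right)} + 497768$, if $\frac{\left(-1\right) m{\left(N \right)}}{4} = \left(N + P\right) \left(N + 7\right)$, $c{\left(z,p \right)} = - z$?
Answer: $\frac{77154066}{155} \approx 4.9777 \cdot 10^{5}$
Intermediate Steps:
$m{\left(N \right)} = - 4 \left(7 + N\right)^{2}$ ($m{\left(N \right)} = - 4 \left(N + 7\right) \left(N + 7\right) = - 4 \left(7 + N\right) \left(7 + N\right) = - 4 \left(7 + N\right)^{2}$)
$A{\left(x \right)} = 2 - \frac{-227 + x}{31 + x}$ ($A{\left(x \right)} = 2 - \frac{x - 227}{x + 31} = 2 - \frac{-227 + x}{31 + x}$)
$A{\left(m{\left(c{\left(3,-1 \right)} \right)} - 277 \right)} + 497768 = \frac{289 - \left(509 + 56 \left(-1\right) 3\right)}{31 - \left(509 + 56 \left(-1\right) 3\right)} + 497768 = \frac{289 - 341}{31 - 341} + 497768 = \frac{1}{-310} \left(-52\right) + 497768 = \left(- \frac{1}{310}\right) \left(-52\right) + 497768 = \frac{26}{155} + 497768 = \frac{77154066}{155}$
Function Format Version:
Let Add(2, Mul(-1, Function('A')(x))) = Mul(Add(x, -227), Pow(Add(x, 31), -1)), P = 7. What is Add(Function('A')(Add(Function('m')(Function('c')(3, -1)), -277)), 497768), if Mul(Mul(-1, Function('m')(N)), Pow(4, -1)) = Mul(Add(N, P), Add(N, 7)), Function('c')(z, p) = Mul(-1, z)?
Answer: Rational(77154066, 155) ≈ 4.9777e+5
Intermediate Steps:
Function('m')(N) = Mul(-4, Pow(Add(7, N), 2)) (Function('m')(N) = Mul(-4, Mul(Add(N, 7), Add(N, 7))) = Mul(-4, Mul(Add(7, N), Add(7, N))) = Mul(-4, Pow(Add(7, N), 2)))
Function('A')(x) = Add(2, Mul(-1, Pow(Add(31, x), -1), Add(-227, x))) (Function('A')(x) = Add(2, Mul(-1, Mul(Add(x, -227), Pow(Add(x, 31), -1)))) = Add(2, Mul(-1, Mul(Add(-227, x), Pow(Add(31, x), -1)))) = Add(2, Mul(-1, Mul(Pow(Add(31, x), -1), Add(-227, x)))) = Add(2, Mul(-1, Pow(Add(31, x), -1), Add(-227, x))))
Add(Function('A')(Add(Function('m')(Function('c')(3, -1)), -277)), 497768) = Add(Mul(Pow(Add(31, Add(Add(-196, Mul(-56, Mul(-1, 3)), Mul(-4, Pow(Mul(-1, 3), 2))), -277)), -1), Add(289, Add(Add(-196, Mul(-56, Mul(-1, 3)), Mul(-4, Pow(Mul(-1, 3), 2))), -277))), 497768) = Add(Mul(Pow(Add(31, Add(Add(-196, Mul(-56, -3), Mul(-4, Pow(-3, 2))), -277)), -1), Add(289, Add(Add(-196, Mul(-56, -3), Mul(-4, Pow(-3, 2))), -277))), 497768) = Add(Mul(Pow(Add(31, Add(Add(-196, 168, Mul(-4, 9)), -277)), -1), Add(289, Add(Add(-196, 168, Mul(-4, 9)), -277))), 497768) = Add(Mul(Pow(Add(31, Add(Add(-196, 168, -36), -277)), -1), Add(289, Add(Add(-196, 168, -36), -277))), 497768) = Add(Mul(Pow(Add(31, Add(-64, -277)), -1), Add(289, Add(-64, -277))), 497768) = Add(Mul(Pow(Add(31, -341), -1), Add(289, -341)), 497768) = Add(Mul(Pow(-310, -1), -52), 497768) = Add(Mul(Rational(-1, 310), -52), 497768) = Add(Rational(26, 155), 497768) = Rational(77154066, 155)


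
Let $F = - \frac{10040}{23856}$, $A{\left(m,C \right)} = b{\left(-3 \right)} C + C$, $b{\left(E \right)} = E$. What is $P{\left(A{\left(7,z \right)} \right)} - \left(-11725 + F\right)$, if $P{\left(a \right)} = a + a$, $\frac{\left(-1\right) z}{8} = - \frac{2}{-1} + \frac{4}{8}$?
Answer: $\frac{35203765}{2982} \approx 11805.0$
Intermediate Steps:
$z = -20$ ($z = - 8 \left(- \frac{2}{-1} + \frac{4}{8}\right) = - 8 \left(\left(-2\right) \left(-1\right) + 4 \cdot \frac{1}{8}\right) = - 8 \left(2 + \frac{1}{2}\right) = \left(-8\right) \frac{5}{2} = -20$)
$A{\left(m,C \right)} = - 2 C$ ($A{\left(m,C \right)} = - 3 C + C = - 2 C$)
$P{\left(a \right)} = 2 a$
$F = - \frac{1255}{2982}$ ($F = \left(-10040\right) \frac{1}{23856} = - \frac{1255}{2982} \approx -0.42086$)
$P{\left(A{\left(7,z \right)} \right)} - \left(-11725 + F\right) = 2 \left(\left(-2\right) \left(-20\right)\right) - \left(-11725 - \frac{1255}{2982}\right) = 2 \cdot 40 - - \frac{34965205}{2982} = 80 + \frac{34965205}{2982} = \frac{35203765}{2982}$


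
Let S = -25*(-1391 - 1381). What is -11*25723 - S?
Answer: -352253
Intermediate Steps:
S = 69300 (S = -25*(-2772) = 69300)
-11*25723 - S = -11*25723 - 1*69300 = -282953 - 69300 = -352253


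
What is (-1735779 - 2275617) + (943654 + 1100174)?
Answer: -1967568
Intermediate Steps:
(-1735779 - 2275617) + (943654 + 1100174) = -4011396 + 2043828 = -1967568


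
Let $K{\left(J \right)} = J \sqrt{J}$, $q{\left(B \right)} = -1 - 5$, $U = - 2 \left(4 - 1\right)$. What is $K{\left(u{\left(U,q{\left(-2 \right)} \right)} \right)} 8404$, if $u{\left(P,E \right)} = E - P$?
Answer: $0$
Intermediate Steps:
$U = -6$ ($U = \left(-2\right) 3 = -6$)
$q{\left(B \right)} = -6$ ($q{\left(B \right)} = -1 - 5 = -6$)
$K{\left(J \right)} = J^{\frac{3}{2}}$
$K{\left(u{\left(U,q{\left(-2 \right)} \right)} \right)} 8404 = \left(-6 - -6\right)^{\frac{3}{2}} \cdot 8404 = \left(-6 + 6\right)^{\frac{3}{2}} \cdot 8404 = 0^{\frac{3}{2}} \cdot 8404 = 0 \cdot 8404 = 0$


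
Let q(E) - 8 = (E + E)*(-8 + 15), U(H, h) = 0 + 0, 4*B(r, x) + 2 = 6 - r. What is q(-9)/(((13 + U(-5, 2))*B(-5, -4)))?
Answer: -472/117 ≈ -4.0342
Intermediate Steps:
B(r, x) = 1 - r/4 (B(r, x) = -½ + (6 - r)/4 = -½ + (3/2 - r/4) = 1 - r/4)
U(H, h) = 0
q(E) = 8 + 14*E (q(E) = 8 + (E + E)*(-8 + 15) = 8 + (2*E)*7 = 8 + 14*E)
q(-9)/(((13 + U(-5, 2))*B(-5, -4))) = (8 + 14*(-9))/(((13 + 0)*(1 - ¼*(-5)))) = (8 - 126)/((13*(1 + 5/4))) = -118/(13*(9/4)) = -118/117/4 = -118*4/117 = -472/117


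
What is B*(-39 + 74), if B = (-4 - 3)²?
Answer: 1715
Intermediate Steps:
B = 49 (B = (-7)² = 49)
B*(-39 + 74) = 49*(-39 + 74) = 49*35 = 1715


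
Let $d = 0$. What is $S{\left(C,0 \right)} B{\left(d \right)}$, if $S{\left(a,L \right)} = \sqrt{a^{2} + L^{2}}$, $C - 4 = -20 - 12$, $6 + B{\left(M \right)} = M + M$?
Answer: $-168$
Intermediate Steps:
$B{\left(M \right)} = -6 + 2 M$ ($B{\left(M \right)} = -6 + \left(M + M\right) = -6 + 2 M$)
$C = -28$ ($C = 4 - 32 = -28$)
$S{\left(a,L \right)} = \sqrt{L^{2} + a^{2}}$
$S{\left(C,0 \right)} B{\left(d \right)} = \sqrt{0^{2} + \left(-28\right)^{2}} \left(-6 + 2 \cdot 0\right) = \sqrt{0 + 784} \left(-6 + 0\right) = \sqrt{784} \left(-6\right) = 28 \left(-6\right) = -168$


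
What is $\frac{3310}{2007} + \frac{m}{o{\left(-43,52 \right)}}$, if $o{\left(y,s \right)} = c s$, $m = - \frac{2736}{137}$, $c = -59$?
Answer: $\frac{349184278}{210893553} \approx 1.6557$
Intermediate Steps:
$m = - \frac{2736}{137}$ ($m = \left(-2736\right) \frac{1}{137} = - \frac{2736}{137} \approx -19.971$)
$o{\left(y,s \right)} = - 59 s$
$\frac{3310}{2007} + \frac{m}{o{\left(-43,52 \right)}} = \frac{3310}{2007} - \frac{2736}{137 \left(\left(-59\right) 52\right)} = 3310 \cdot \frac{1}{2007} - \frac{2736}{137 \left(-3068\right)} = \frac{3310}{2007} - - \frac{684}{105079} = \frac{3310}{2007} + \frac{684}{105079} = \frac{349184278}{210893553}$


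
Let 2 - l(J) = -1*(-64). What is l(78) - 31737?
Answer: -31799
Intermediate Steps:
l(J) = -62 (l(J) = 2 - (-1)*(-64) = 2 - 1*64 = 2 - 64 = -62)
l(78) - 31737 = -62 - 31737 = -31799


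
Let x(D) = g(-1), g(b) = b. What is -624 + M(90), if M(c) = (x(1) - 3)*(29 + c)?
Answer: -1100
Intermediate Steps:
x(D) = -1
M(c) = -116 - 4*c (M(c) = (-1 - 3)*(29 + c) = -4*(29 + c) = -116 - 4*c)
-624 + M(90) = -624 + (-116 - 4*90) = -624 + (-116 - 360) = -624 - 476 = -1100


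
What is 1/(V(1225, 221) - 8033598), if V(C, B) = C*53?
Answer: -1/7968673 ≈ -1.2549e-7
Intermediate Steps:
V(C, B) = 53*C
1/(V(1225, 221) - 8033598) = 1/(53*1225 - 8033598) = 1/(64925 - 8033598) = 1/(-7968673) = -1/7968673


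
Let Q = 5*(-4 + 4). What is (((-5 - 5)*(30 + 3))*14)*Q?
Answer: 0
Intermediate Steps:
Q = 0 (Q = 5*0 = 0)
(((-5 - 5)*(30 + 3))*14)*Q = (((-5 - 5)*(30 + 3))*14)*0 = (-10*33*14)*0 = -330*14*0 = -4620*0 = 0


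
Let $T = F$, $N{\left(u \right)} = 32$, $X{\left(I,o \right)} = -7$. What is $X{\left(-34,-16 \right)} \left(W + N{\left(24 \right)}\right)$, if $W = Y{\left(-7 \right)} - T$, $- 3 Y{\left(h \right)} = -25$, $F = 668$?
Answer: $\frac{13181}{3} \approx 4393.7$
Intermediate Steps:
$Y{\left(h \right)} = \frac{25}{3}$ ($Y{\left(h \right)} = \left(- \frac{1}{3}\right) \left(-25\right) = \frac{25}{3}$)
$T = 668$
$W = - \frac{1979}{3}$ ($W = \frac{25}{3} - 668 = - \frac{1979}{3} \approx -659.67$)
$X{\left(-34,-16 \right)} \left(W + N{\left(24 \right)}\right) = - 7 \left(- \frac{1979}{3} + 32\right) = \left(-7\right) \left(- \frac{1883}{3}\right) = \frac{13181}{3}$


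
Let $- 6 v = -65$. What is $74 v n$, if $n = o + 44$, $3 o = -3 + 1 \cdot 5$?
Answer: $\frac{322270}{9} \approx 35808.0$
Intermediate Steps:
$o = \frac{2}{3}$ ($o = \frac{-3 + 1 \cdot 5}{3} = \frac{-3 + 5}{3} = \frac{1}{3} \cdot 2 = \frac{2}{3} \approx 0.66667$)
$v = \frac{65}{6}$ ($v = \left(- \frac{1}{6}\right) \left(-65\right) = \frac{65}{6} \approx 10.833$)
$n = \frac{134}{3}$ ($n = \frac{2}{3} + 44 = \frac{134}{3} \approx 44.667$)
$74 v n = 74 \cdot \frac{65}{6} \cdot \frac{134}{3} = \frac{2405}{3} \cdot \frac{134}{3} = \frac{322270}{9}$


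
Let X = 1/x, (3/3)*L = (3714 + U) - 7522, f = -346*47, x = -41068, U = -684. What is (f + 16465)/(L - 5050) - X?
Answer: -4163631/195935428 ≈ -0.021250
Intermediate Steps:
f = -16262
L = -4492 (L = (3714 - 684) - 7522 = 3030 - 7522 = -4492)
X = -1/41068 (X = 1/(-41068) = -1/41068 ≈ -2.4350e-5)
(f + 16465)/(L - 5050) - X = (-16262 + 16465)/(-4492 - 5050) - 1*(-1/41068) = 203/(-9542) + 1/41068 = 203*(-1/9542) + 1/41068 = -203/9542 + 1/41068 = -4163631/195935428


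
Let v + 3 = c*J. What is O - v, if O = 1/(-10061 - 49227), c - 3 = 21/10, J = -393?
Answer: 595044007/296440 ≈ 2007.3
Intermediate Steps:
c = 51/10 (c = 3 + 21/10 = 51/10 ≈ 5.1000)
v = -20073/10 (v = -3 + (51/10)*(-393) = -3 - 20043/10 = -20073/10 ≈ -2007.3)
O = -1/59288 (O = 1/(-59288) = -1/59288 ≈ -1.6867e-5)
O - v = -1/59288 - 1*(-20073/10) = -1/59288 + 20073/10 = 595044007/296440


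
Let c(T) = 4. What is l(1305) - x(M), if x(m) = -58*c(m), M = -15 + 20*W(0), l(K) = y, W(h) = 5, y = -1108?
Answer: -876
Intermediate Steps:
l(K) = -1108
M = 85 (M = -15 + 20*5 = -15 + 100 = 85)
x(m) = -232 (x(m) = -58*4 = -232)
l(1305) - x(M) = -1108 - 1*(-232) = -1108 + 232 = -876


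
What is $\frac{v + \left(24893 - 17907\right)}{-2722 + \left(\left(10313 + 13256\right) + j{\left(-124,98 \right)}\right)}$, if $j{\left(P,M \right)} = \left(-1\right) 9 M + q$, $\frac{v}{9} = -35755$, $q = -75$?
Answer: $- \frac{314809}{19890} \approx -15.827$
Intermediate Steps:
$v = -321795$ ($v = 9 \left(-35755\right) = -321795$)
$j{\left(P,M \right)} = -75 - 9 M$ ($j{\left(P,M \right)} = \left(-1\right) 9 M - 75 = - 9 M - 75 = -75 - 9 M$)
$\frac{v + \left(24893 - 17907\right)}{-2722 + \left(\left(10313 + 13256\right) + j{\left(-124,98 \right)}\right)} = \frac{-321795 + \left(24893 - 17907\right)}{-2722 + \left(\left(10313 + 13256\right) - 957\right)} = \frac{-321795 + 6986}{-2722 + \left(23569 - 957\right)} = - \frac{314809}{-2722 + \left(23569 - 957\right)} = - \frac{314809}{-2722 + 22612} = - \frac{314809}{19890}$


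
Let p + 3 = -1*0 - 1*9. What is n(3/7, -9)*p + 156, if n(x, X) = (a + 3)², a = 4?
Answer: -432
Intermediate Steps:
p = -12 (p = -3 + (-1*0 - 1*9) = -3 + (0 - 9) = -3 - 9 = -12)
n(x, X) = 49 (n(x, X) = (4 + 3)² = 7² = 49)
n(3/7, -9)*p + 156 = 49*(-12) + 156 = -588 + 156 = -432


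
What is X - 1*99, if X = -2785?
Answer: -2884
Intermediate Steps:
X - 1*99 = -2785 - 1*99 = -2785 - 99 = -2884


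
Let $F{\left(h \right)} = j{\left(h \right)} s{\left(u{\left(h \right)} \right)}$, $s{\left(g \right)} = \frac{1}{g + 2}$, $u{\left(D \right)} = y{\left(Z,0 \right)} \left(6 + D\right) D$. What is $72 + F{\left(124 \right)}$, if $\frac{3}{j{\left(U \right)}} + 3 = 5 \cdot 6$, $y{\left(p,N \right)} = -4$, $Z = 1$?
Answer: $\frac{41781743}{580302} \approx 72.0$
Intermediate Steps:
$j{\left(U \right)} = \frac{1}{9}$ ($j{\left(U \right)} = \frac{3}{-3 + 5 \cdot 6} = \frac{3}{-3 + 30} = \frac{3}{27} = 3 \cdot \frac{1}{27} = \frac{1}{9}$)
$u{\left(D \right)} = - 4 D \left(6 + D\right)$ ($u{\left(D \right)} = - 4 \left(6 + D\right) D = - 4 D \left(6 + D\right)$)
$s{\left(g \right)} = \frac{1}{2 + g}$
$F{\left(h \right)} = \frac{1}{9 \left(2 - 4 h \left(6 + h\right)\right)}$
$72 + F{\left(124 \right)} = 72 + \frac{1}{18 \left(1 - 248 \left(6 + 124\right)\right)} = 72 + \frac{1}{18 \left(1 - 248 \cdot 130\right)} = 72 + \frac{1}{18 \left(1 - 32240\right)} = 72 + \frac{1}{18 \left(-32239\right)} = 72 + \frac{1}{18} \left(- \frac{1}{32239}\right) = 72 - \frac{1}{580302} = \frac{41781743}{580302}$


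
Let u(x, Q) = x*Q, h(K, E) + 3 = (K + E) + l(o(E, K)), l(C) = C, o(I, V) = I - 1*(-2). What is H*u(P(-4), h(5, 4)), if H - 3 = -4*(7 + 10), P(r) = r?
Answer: 3120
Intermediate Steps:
o(I, V) = 2 + I (o(I, V) = I + 2 = 2 + I)
h(K, E) = -1 + K + 2*E (h(K, E) = -3 + ((K + E) + (2 + E)) = -3 + ((E + K) + (2 + E)) = -3 + (2 + K + 2*E) = -1 + K + 2*E)
H = -65 (H = 3 - 4*(7 + 10) = 3 - 4*17 = 3 - 68 = -65)
u(x, Q) = Q*x
H*u(P(-4), h(5, 4)) = -65*(-1 + 5 + 2*4)*(-4) = -65*(-1 + 5 + 8)*(-4) = -780*(-4) = -65*(-48) = 3120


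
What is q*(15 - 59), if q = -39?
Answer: 1716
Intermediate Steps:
q*(15 - 59) = -39*(15 - 59) = -39*(-44) = 1716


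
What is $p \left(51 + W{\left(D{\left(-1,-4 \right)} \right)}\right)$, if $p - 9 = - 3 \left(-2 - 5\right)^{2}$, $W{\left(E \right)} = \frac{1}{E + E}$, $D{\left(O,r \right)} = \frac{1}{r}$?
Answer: $-6762$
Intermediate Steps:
$W{\left(E \right)} = \frac{1}{2 E}$
$p = -138$ ($p = 9 - 3 \left(-2 - 5\right)^{2} = 9 - 3 \left(-7\right)^{2} = 9 - 147 = -138$)
$p \left(51 + W{\left(D{\left(-1,-4 \right)} \right)}\right) = - 138 \left(51 + \frac{1}{2 \frac{1}{-4}}\right) = - 138 \left(51 + \frac{1}{2 \left(- \frac{1}{4}\right)}\right) = - 138 \left(51 + \frac{1}{2} \left(-4\right)\right) = - 138 \left(51 - 2\right) = \left(-138\right) 49 = -6762$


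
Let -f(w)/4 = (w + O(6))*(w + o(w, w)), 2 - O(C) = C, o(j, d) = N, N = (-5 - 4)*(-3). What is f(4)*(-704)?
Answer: 0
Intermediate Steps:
N = 27 (N = -9*(-3) = 27)
o(j, d) = 27
O(C) = 2 - C
f(w) = -4*(-4 + w)*(27 + w) (f(w) = -4*(w + (2 - 1*6))*(w + 27) = -4*(w + (2 - 6))*(27 + w) = -4*(w - 4)*(27 + w) = -4*(-4 + w)*(27 + w))
f(4)*(-704) = (432 - 92*4 - 4*4**2)*(-704) = (432 - 368 - 4*16)*(-704) = (432 - 368 - 64)*(-704) = 0*(-704) = 0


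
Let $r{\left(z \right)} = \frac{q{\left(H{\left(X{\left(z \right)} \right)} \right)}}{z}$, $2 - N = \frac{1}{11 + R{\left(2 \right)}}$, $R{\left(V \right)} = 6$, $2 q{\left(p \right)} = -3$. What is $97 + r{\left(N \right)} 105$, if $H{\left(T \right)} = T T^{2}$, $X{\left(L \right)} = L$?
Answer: $\frac{349}{22} \approx 15.864$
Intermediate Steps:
$H{\left(T \right)} = T^{3}$
$q{\left(p \right)} = - \frac{3}{2}$ ($q{\left(p \right)} = \frac{1}{2} \left(-3\right) = - \frac{3}{2}$)
$N = \frac{33}{17}$ ($N = 2 - \frac{1}{11 + 6} = 2 - \frac{1}{17} = \frac{33}{17} \approx 1.9412$)
$r{\left(z \right)} = - \frac{3}{2 z}$
$97 + r{\left(N \right)} 105 = 97 + - \frac{3}{2 \cdot \frac{33}{17}} \cdot 105 = 97 + \left(- \frac{3}{2}\right) \frac{17}{33} \cdot 105 = 97 - \frac{1785}{22} = \frac{349}{22}$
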